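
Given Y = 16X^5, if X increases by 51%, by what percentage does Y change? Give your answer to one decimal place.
685.0%

For Y = 16X^5:
If X → X(1 + 0.51)
Then Y → Y · (1 + 0.51)^5
     ≈ Y · 7.8503

Percentage change = ((1 + 0.51)^5 − 1) × 100% ≈ 685.0%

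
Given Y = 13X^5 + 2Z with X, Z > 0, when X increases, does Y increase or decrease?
Y increases

Taking the partial derivative:
∂Y/∂X = 65X^4

∂Y/∂X = 65X^4 > 0 (assuming positive values)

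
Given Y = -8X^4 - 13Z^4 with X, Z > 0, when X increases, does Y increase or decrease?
Y decreases

Taking the partial derivative:
∂Y/∂X = -32X^3

∂Y/∂X = -32X^3 < 0 (assuming positive values)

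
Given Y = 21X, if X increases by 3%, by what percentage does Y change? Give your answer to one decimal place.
3.0%

For Y = 21X:
If X → X(1 + 0.03)
Then Y → Y · (1 + 0.03)^1
     = Y · 1.0300

Percentage change = ((1 + 0.03)^1 − 1) × 100% = 3.0%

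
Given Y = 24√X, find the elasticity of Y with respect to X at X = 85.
Elasticity = 1/2

Elasticity = (dY/dX) · (X/Y)

dY/dX = 12/√X
At X = 85: dY/dX = 12·√85/85, Y = 24·√85

Elasticity = (12·√85/85) · (85 / (24·√85)) = 1/2

Interpretation: for a small percentage change in X, the percentage change in Y is approximately 0.50 times as large.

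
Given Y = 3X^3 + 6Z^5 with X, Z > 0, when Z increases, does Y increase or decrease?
Y increases

Taking the partial derivative:
∂Y/∂Z = 30Z^4

∂Y/∂Z = 30Z^4 > 0 (assuming positive values)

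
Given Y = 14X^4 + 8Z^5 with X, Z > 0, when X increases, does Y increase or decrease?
Y increases

Taking the partial derivative:
∂Y/∂X = 56X^3

∂Y/∂X = 56X^3 > 0 (assuming positive values)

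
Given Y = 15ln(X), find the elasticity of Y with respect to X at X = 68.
Elasticity = 1/ln(68) ≈ 0.2370

Elasticity = (dY/dX) · (X/Y)

dY/dX = 15/X
At X = 68: dY/dX = 15/68, Y = 15·ln(68)

Elasticity = (15/68) · (68 / (15·ln(68))) = 1/ln(68) ≈ 0.2370

Interpretation: for a small percentage change in X, the percentage change in Y is approximately 0.24 times as large.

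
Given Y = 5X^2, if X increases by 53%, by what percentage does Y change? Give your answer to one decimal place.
134.1%

For Y = 5X^2:
If X → X(1 + 0.53)
Then Y → Y · (1 + 0.53)^2
     = Y · 2.3409

Percentage change = ((1 + 0.53)^2 − 1) × 100% ≈ 134.1%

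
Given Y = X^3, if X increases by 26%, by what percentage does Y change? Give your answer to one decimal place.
100.0%

For Y = X^3:
If X → X(1 + 0.26)
Then Y → Y · (1 + 0.26)^3
     ≈ Y · 2.0004

Percentage change = ((1 + 0.26)^3 − 1) × 100% ≈ 100.0%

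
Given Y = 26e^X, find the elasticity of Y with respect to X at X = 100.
Elasticity = 100

Elasticity = (dY/dX) · (X/Y)

dY/dX = 26·e^X
At X = 100: dY/dX = 26·e^100, Y = 26·e^100

Elasticity = (26·e^100) · (100 / (26·e^100)) = 100

Interpretation: for a small percentage change in X, the percentage change in Y is approximately 100.00 times as large.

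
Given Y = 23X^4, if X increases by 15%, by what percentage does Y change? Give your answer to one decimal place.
74.9%

For Y = 23X^4:
If X → X(1 + 0.15)
Then Y → Y · (1 + 0.15)^4
     ≈ Y · 1.7490

Percentage change = ((1 + 0.15)^4 − 1) × 100% ≈ 74.9%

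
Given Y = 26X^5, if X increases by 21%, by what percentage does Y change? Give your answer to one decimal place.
159.4%

For Y = 26X^5:
If X → X(1 + 0.21)
Then Y → Y · (1 + 0.21)^5
     ≈ Y · 2.5937

Percentage change = ((1 + 0.21)^5 − 1) × 100% ≈ 159.4%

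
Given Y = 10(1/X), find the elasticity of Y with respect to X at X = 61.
Elasticity = -1

Elasticity = (dY/dX) · (X/Y)

dY/dX = -10/X²
At X = 61: dY/dX = -10/3721, Y = 10/61

Elasticity = (-10/3721) · (61 / (10/61)) = -1

Interpretation: for a small percentage change in X, the percentage change in Y is approximately -1.00 times as large.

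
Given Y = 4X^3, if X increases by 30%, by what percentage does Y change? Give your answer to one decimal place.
119.7%

For Y = 4X^3:
If X → X(1 + 0.3)
Then Y → Y · (1 + 0.3)^3
     = Y · 2.1970

Percentage change = ((1 + 0.3)^3 − 1) × 100% = 119.7%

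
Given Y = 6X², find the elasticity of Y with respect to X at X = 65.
Elasticity = 2

Elasticity = (dY/dX) · (X/Y)

dY/dX = 12·X
At X = 65: dY/dX = 780, Y = 25350

Elasticity = 780 · (65 / 25350) = 2

Interpretation: for a small percentage change in X, the percentage change in Y is approximately 2.00 times as large.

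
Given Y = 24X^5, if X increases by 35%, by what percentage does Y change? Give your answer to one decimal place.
348.4%

For Y = 24X^5:
If X → X(1 + 0.35)
Then Y → Y · (1 + 0.35)^5
     ≈ Y · 4.4840

Percentage change = ((1 + 0.35)^5 − 1) × 100% ≈ 348.4%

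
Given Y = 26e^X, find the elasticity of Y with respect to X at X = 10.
Elasticity = 10

Elasticity = (dY/dX) · (X/Y)

dY/dX = 26·e^X
At X = 10: dY/dX = 26·e^10, Y = 26·e^10

Elasticity = (26·e^10) · (10 / (26·e^10)) = 10

Interpretation: for a small percentage change in X, the percentage change in Y is approximately 10.00 times as large.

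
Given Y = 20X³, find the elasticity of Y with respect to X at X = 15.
Elasticity = 3

Elasticity = (dY/dX) · (X/Y)

dY/dX = 60·X²
At X = 15: dY/dX = 13500, Y = 67500

Elasticity = 13500 · (15 / 67500) = 3

Interpretation: for a small percentage change in X, the percentage change in Y is approximately 3.00 times as large.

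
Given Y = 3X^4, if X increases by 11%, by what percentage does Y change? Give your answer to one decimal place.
51.8%

For Y = 3X^4:
If X → X(1 + 0.11)
Then Y → Y · (1 + 0.11)^4
     ≈ Y · 1.5181

Percentage change = ((1 + 0.11)^4 − 1) × 100% ≈ 51.8%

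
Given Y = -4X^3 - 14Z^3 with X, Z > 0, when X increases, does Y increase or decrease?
Y decreases

Taking the partial derivative:
∂Y/∂X = -12X^2

∂Y/∂X = -12X^2 < 0 (assuming positive values)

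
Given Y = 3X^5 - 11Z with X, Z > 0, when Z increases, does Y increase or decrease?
Y decreases

Taking the partial derivative:
∂Y/∂Z = -11

∂Y/∂Z = -11 < 0 (assuming positive values)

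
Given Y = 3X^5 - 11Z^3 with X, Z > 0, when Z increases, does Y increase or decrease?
Y decreases

Taking the partial derivative:
∂Y/∂Z = -33Z^2

∂Y/∂Z = -33Z^2 < 0 (assuming positive values)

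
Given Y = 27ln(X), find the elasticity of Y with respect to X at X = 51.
Elasticity = 1/ln(51) ≈ 0.2543

Elasticity = (dY/dX) · (X/Y)

dY/dX = 27/X
At X = 51: dY/dX = 9/17, Y = 27·ln(51)

Elasticity = (9/17) · (51 / (27·ln(51))) = 1/ln(51) ≈ 0.2543

Interpretation: for a small percentage change in X, the percentage change in Y is approximately 0.25 times as large.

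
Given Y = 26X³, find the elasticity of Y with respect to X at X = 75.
Elasticity = 3

Elasticity = (dY/dX) · (X/Y)

dY/dX = 78·X²
At X = 75: dY/dX = 438750, Y = 10968750

Elasticity = 438750 · (75 / 10968750) = 3

Interpretation: for a small percentage change in X, the percentage change in Y is approximately 3.00 times as large.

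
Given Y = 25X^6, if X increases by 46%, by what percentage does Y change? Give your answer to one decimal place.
868.5%

For Y = 25X^6:
If X → X(1 + 0.46)
Then Y → Y · (1 + 0.46)^6
     ≈ Y · 9.6854

Percentage change = ((1 + 0.46)^6 − 1) × 100% ≈ 868.5%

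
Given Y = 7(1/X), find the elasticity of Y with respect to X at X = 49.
Elasticity = -1

Elasticity = (dY/dX) · (X/Y)

dY/dX = -7/X²
At X = 49: dY/dX = -1/343, Y = 1/7

Elasticity = (-1/343) · (49 / (1/7)) = -1

Interpretation: for a small percentage change in X, the percentage change in Y is approximately -1.00 times as large.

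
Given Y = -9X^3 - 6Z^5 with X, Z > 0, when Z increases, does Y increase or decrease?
Y decreases

Taking the partial derivative:
∂Y/∂Z = -30Z^4

∂Y/∂Z = -30Z^4 < 0 (assuming positive values)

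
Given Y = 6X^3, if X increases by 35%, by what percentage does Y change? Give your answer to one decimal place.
146.0%

For Y = 6X^3:
If X → X(1 + 0.35)
Then Y → Y · (1 + 0.35)^3
     ≈ Y · 2.4604

Percentage change = ((1 + 0.35)^3 − 1) × 100% ≈ 146.0%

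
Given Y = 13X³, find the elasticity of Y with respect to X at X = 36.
Elasticity = 3

Elasticity = (dY/dX) · (X/Y)

dY/dX = 39·X²
At X = 36: dY/dX = 50544, Y = 606528

Elasticity = 50544 · (36 / 606528) = 3

Interpretation: for a small percentage change in X, the percentage change in Y is approximately 3.00 times as large.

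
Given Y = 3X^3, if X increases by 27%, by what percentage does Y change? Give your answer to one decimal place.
104.8%

For Y = 3X^3:
If X → X(1 + 0.27)
Then Y → Y · (1 + 0.27)^3
     ≈ Y · 2.0484

Percentage change = ((1 + 0.27)^3 − 1) × 100% ≈ 104.8%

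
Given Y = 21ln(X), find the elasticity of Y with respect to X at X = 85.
Elasticity = 1/ln(85) ≈ 0.2251

Elasticity = (dY/dX) · (X/Y)

dY/dX = 21/X
At X = 85: dY/dX = 21/85, Y = 21·ln(85)

Elasticity = (21/85) · (85 / (21·ln(85))) = 1/ln(85) ≈ 0.2251

Interpretation: for a small percentage change in X, the percentage change in Y is approximately 0.23 times as large.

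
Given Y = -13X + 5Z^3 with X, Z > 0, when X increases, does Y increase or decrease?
Y decreases

Taking the partial derivative:
∂Y/∂X = -13

∂Y/∂X = -13 < 0 (assuming positive values)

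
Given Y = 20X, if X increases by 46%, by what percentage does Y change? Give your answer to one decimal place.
46.0%

For Y = 20X:
If X → X(1 + 0.46)
Then Y → Y · (1 + 0.46)^1
     = Y · 1.4600

Percentage change = ((1 + 0.46)^1 − 1) × 100% = 46.0%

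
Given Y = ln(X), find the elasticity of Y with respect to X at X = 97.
Elasticity = 1/ln(97) ≈ 0.2186

Elasticity = (dY/dX) · (X/Y)

dY/dX = 1/X
At X = 97: dY/dX = 1/97, Y = ln(97)

Elasticity = (1/97) · (97 / (ln(97))) = 1/ln(97) ≈ 0.2186

Interpretation: for a small percentage change in X, the percentage change in Y is approximately 0.22 times as large.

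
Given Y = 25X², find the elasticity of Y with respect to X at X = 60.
Elasticity = 2

Elasticity = (dY/dX) · (X/Y)

dY/dX = 50·X
At X = 60: dY/dX = 3000, Y = 90000

Elasticity = 3000 · (60 / 90000) = 2

Interpretation: for a small percentage change in X, the percentage change in Y is approximately 2.00 times as large.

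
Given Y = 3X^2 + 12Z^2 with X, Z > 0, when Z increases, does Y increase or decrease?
Y increases

Taking the partial derivative:
∂Y/∂Z = 24Z

∂Y/∂Z = 24Z > 0 (assuming positive values)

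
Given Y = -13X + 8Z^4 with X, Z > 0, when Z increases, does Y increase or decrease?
Y increases

Taking the partial derivative:
∂Y/∂Z = 32Z^3

∂Y/∂Z = 32Z^3 > 0 (assuming positive values)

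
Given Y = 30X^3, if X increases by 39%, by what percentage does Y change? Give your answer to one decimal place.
168.6%

For Y = 30X^3:
If X → X(1 + 0.39)
Then Y → Y · (1 + 0.39)^3
     ≈ Y · 2.6856

Percentage change = ((1 + 0.39)^3 − 1) × 100% ≈ 168.6%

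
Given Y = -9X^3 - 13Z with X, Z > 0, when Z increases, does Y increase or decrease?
Y decreases

Taking the partial derivative:
∂Y/∂Z = -13

∂Y/∂Z = -13 < 0 (assuming positive values)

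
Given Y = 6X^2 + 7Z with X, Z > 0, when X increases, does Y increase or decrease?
Y increases

Taking the partial derivative:
∂Y/∂X = 12X

∂Y/∂X = 12X > 0 (assuming positive values)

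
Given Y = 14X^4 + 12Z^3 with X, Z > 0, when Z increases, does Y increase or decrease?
Y increases

Taking the partial derivative:
∂Y/∂Z = 36Z^2

∂Y/∂Z = 36Z^2 > 0 (assuming positive values)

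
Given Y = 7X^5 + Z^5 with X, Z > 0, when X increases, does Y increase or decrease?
Y increases

Taking the partial derivative:
∂Y/∂X = 35X^4

∂Y/∂X = 35X^4 > 0 (assuming positive values)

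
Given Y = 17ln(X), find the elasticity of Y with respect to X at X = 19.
Elasticity = 1/ln(19) ≈ 0.3396

Elasticity = (dY/dX) · (X/Y)

dY/dX = 17/X
At X = 19: dY/dX = 17/19, Y = 17·ln(19)

Elasticity = (17/19) · (19 / (17·ln(19))) = 1/ln(19) ≈ 0.3396

Interpretation: for a small percentage change in X, the percentage change in Y is approximately 0.34 times as large.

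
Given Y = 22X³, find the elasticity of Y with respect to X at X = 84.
Elasticity = 3

Elasticity = (dY/dX) · (X/Y)

dY/dX = 66·X²
At X = 84: dY/dX = 465696, Y = 13039488

Elasticity = 465696 · (84 / 13039488) = 3

Interpretation: for a small percentage change in X, the percentage change in Y is approximately 3.00 times as large.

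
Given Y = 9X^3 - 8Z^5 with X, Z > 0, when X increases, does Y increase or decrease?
Y increases

Taking the partial derivative:
∂Y/∂X = 27X^2

∂Y/∂X = 27X^2 > 0 (assuming positive values)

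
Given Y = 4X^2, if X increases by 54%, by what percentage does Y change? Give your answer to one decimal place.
137.2%

For Y = 4X^2:
If X → X(1 + 0.54)
Then Y → Y · (1 + 0.54)^2
     = Y · 2.3716

Percentage change = ((1 + 0.54)^2 − 1) × 100% ≈ 137.2%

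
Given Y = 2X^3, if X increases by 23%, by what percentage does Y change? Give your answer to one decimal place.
86.1%

For Y = 2X^3:
If X → X(1 + 0.23)
Then Y → Y · (1 + 0.23)^3
     ≈ Y · 1.8609

Percentage change = ((1 + 0.23)^3 − 1) × 100% ≈ 86.1%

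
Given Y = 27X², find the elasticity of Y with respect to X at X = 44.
Elasticity = 2

Elasticity = (dY/dX) · (X/Y)

dY/dX = 54·X
At X = 44: dY/dX = 2376, Y = 52272

Elasticity = 2376 · (44 / 52272) = 2

Interpretation: for a small percentage change in X, the percentage change in Y is approximately 2.00 times as large.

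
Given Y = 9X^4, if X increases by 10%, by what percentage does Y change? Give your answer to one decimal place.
46.4%

For Y = 9X^4:
If X → X(1 + 0.1)
Then Y → Y · (1 + 0.1)^4
     = Y · 1.4641

Percentage change = ((1 + 0.1)^4 − 1) × 100% ≈ 46.4%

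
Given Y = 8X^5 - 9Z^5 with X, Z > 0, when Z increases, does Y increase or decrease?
Y decreases

Taking the partial derivative:
∂Y/∂Z = -45Z^4

∂Y/∂Z = -45Z^4 < 0 (assuming positive values)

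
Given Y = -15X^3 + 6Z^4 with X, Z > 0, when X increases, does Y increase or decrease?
Y decreases

Taking the partial derivative:
∂Y/∂X = -45X^2

∂Y/∂X = -45X^2 < 0 (assuming positive values)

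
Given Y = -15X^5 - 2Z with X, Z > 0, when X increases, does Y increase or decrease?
Y decreases

Taking the partial derivative:
∂Y/∂X = -75X^4

∂Y/∂X = -75X^4 < 0 (assuming positive values)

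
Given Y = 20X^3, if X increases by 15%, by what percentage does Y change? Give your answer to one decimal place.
52.1%

For Y = 20X^3:
If X → X(1 + 0.15)
Then Y → Y · (1 + 0.15)^3
     ≈ Y · 1.5209

Percentage change = ((1 + 0.15)^3 − 1) × 100% ≈ 52.1%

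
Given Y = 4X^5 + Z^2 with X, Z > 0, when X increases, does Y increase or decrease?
Y increases

Taking the partial derivative:
∂Y/∂X = 20X^4

∂Y/∂X = 20X^4 > 0 (assuming positive values)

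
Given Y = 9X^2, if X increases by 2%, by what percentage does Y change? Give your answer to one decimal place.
4.0%

For Y = 9X^2:
If X → X(1 + 0.02)
Then Y → Y · (1 + 0.02)^2
     = Y · 1.0404

Percentage change = ((1 + 0.02)^2 − 1) × 100% ≈ 4.0%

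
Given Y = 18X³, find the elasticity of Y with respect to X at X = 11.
Elasticity = 3

Elasticity = (dY/dX) · (X/Y)

dY/dX = 54·X²
At X = 11: dY/dX = 6534, Y = 23958

Elasticity = 6534 · (11 / 23958) = 3

Interpretation: for a small percentage change in X, the percentage change in Y is approximately 3.00 times as large.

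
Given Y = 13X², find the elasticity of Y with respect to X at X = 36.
Elasticity = 2

Elasticity = (dY/dX) · (X/Y)

dY/dX = 26·X
At X = 36: dY/dX = 936, Y = 16848

Elasticity = 936 · (36 / 16848) = 2

Interpretation: for a small percentage change in X, the percentage change in Y is approximately 2.00 times as large.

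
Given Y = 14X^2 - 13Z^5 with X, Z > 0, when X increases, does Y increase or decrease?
Y increases

Taking the partial derivative:
∂Y/∂X = 28X

∂Y/∂X = 28X > 0 (assuming positive values)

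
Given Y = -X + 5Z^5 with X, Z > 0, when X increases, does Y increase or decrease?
Y decreases

Taking the partial derivative:
∂Y/∂X = -1

∂Y/∂X = -1 < 0 (assuming positive values)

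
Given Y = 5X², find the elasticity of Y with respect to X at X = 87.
Elasticity = 2

Elasticity = (dY/dX) · (X/Y)

dY/dX = 10·X
At X = 87: dY/dX = 870, Y = 37845

Elasticity = 870 · (87 / 37845) = 2

Interpretation: for a small percentage change in X, the percentage change in Y is approximately 2.00 times as large.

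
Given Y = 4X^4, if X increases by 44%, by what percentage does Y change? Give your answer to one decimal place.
330.0%

For Y = 4X^4:
If X → X(1 + 0.44)
Then Y → Y · (1 + 0.44)^4
     ≈ Y · 4.2998

Percentage change = ((1 + 0.44)^4 − 1) × 100% ≈ 330.0%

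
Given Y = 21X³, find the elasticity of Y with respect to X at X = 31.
Elasticity = 3

Elasticity = (dY/dX) · (X/Y)

dY/dX = 63·X²
At X = 31: dY/dX = 60543, Y = 625611

Elasticity = 60543 · (31 / 625611) = 3

Interpretation: for a small percentage change in X, the percentage change in Y is approximately 3.00 times as large.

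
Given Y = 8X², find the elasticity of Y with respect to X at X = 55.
Elasticity = 2

Elasticity = (dY/dX) · (X/Y)

dY/dX = 16·X
At X = 55: dY/dX = 880, Y = 24200

Elasticity = 880 · (55 / 24200) = 2

Interpretation: for a small percentage change in X, the percentage change in Y is approximately 2.00 times as large.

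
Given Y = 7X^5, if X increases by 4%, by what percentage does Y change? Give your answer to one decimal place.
21.7%

For Y = 7X^5:
If X → X(1 + 0.04)
Then Y → Y · (1 + 0.04)^5
     ≈ Y · 1.2167

Percentage change = ((1 + 0.04)^5 − 1) × 100% ≈ 21.7%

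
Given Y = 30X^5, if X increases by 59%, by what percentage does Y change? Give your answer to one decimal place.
916.2%

For Y = 30X^5:
If X → X(1 + 0.59)
Then Y → Y · (1 + 0.59)^5
     ≈ Y · 10.1622

Percentage change = ((1 + 0.59)^5 − 1) × 100% ≈ 916.2%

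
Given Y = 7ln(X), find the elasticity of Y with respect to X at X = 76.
Elasticity = 1/ln(76) ≈ 0.2309

Elasticity = (dY/dX) · (X/Y)

dY/dX = 7/X
At X = 76: dY/dX = 7/76, Y = 7·ln(76)

Elasticity = (7/76) · (76 / (7·ln(76))) = 1/ln(76) ≈ 0.2309

Interpretation: for a small percentage change in X, the percentage change in Y is approximately 0.23 times as large.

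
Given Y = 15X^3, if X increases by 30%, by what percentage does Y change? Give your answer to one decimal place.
119.7%

For Y = 15X^3:
If X → X(1 + 0.3)
Then Y → Y · (1 + 0.3)^3
     = Y · 2.1970

Percentage change = ((1 + 0.3)^3 − 1) × 100% = 119.7%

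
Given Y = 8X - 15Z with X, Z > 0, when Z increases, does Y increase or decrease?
Y decreases

Taking the partial derivative:
∂Y/∂Z = -15

∂Y/∂Z = -15 < 0 (assuming positive values)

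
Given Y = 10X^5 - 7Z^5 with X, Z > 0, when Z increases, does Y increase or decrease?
Y decreases

Taking the partial derivative:
∂Y/∂Z = -35Z^4

∂Y/∂Z = -35Z^4 < 0 (assuming positive values)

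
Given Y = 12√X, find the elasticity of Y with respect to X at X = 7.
Elasticity = 1/2

Elasticity = (dY/dX) · (X/Y)

dY/dX = 6/√X
At X = 7: dY/dX = 6·√7/7, Y = 12·√7

Elasticity = (6·√7/7) · (7 / (12·√7)) = 1/2

Interpretation: for a small percentage change in X, the percentage change in Y is approximately 0.50 times as large.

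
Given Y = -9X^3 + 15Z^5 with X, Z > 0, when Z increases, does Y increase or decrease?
Y increases

Taking the partial derivative:
∂Y/∂Z = 75Z^4

∂Y/∂Z = 75Z^4 > 0 (assuming positive values)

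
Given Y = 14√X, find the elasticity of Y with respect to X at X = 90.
Elasticity = 1/2

Elasticity = (dY/dX) · (X/Y)

dY/dX = 7/√X
At X = 90: dY/dX = 7·√10/30, Y = 42·√10

Elasticity = (7·√10/30) · (90 / (42·√10)) = 1/2

Interpretation: for a small percentage change in X, the percentage change in Y is approximately 0.50 times as large.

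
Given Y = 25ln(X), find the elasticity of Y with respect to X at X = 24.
Elasticity = 1/ln(24) ≈ 0.3147

Elasticity = (dY/dX) · (X/Y)

dY/dX = 25/X
At X = 24: dY/dX = 25/24, Y = 25·ln(24)

Elasticity = (25/24) · (24 / (25·ln(24))) = 1/ln(24) ≈ 0.3147

Interpretation: for a small percentage change in X, the percentage change in Y is approximately 0.31 times as large.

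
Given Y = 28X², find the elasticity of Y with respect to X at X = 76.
Elasticity = 2

Elasticity = (dY/dX) · (X/Y)

dY/dX = 56·X
At X = 76: dY/dX = 4256, Y = 161728

Elasticity = 4256 · (76 / 161728) = 2

Interpretation: for a small percentage change in X, the percentage change in Y is approximately 2.00 times as large.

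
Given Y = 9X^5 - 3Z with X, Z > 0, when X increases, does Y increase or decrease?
Y increases

Taking the partial derivative:
∂Y/∂X = 45X^4

∂Y/∂X = 45X^4 > 0 (assuming positive values)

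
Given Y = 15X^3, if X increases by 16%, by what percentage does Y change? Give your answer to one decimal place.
56.1%

For Y = 15X^3:
If X → X(1 + 0.16)
Then Y → Y · (1 + 0.16)^3
     ≈ Y · 1.5609

Percentage change = ((1 + 0.16)^3 − 1) × 100% ≈ 56.1%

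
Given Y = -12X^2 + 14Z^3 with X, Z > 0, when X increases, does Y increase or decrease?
Y decreases

Taking the partial derivative:
∂Y/∂X = -24X

∂Y/∂X = -24X < 0 (assuming positive values)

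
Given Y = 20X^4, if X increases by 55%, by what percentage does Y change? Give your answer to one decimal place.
477.2%

For Y = 20X^4:
If X → X(1 + 0.55)
Then Y → Y · (1 + 0.55)^4
     ≈ Y · 5.7720

Percentage change = ((1 + 0.55)^4 − 1) × 100% ≈ 477.2%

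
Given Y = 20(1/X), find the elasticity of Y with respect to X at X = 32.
Elasticity = -1

Elasticity = (dY/dX) · (X/Y)

dY/dX = -20/X²
At X = 32: dY/dX = -5/256, Y = 5/8

Elasticity = (-5/256) · (32 / (5/8)) = -1

Interpretation: for a small percentage change in X, the percentage change in Y is approximately -1.00 times as large.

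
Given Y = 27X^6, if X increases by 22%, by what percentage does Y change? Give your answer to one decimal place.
229.7%

For Y = 27X^6:
If X → X(1 + 0.22)
Then Y → Y · (1 + 0.22)^6
     ≈ Y · 3.2973

Percentage change = ((1 + 0.22)^6 − 1) × 100% ≈ 229.7%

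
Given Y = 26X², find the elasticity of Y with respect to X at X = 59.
Elasticity = 2

Elasticity = (dY/dX) · (X/Y)

dY/dX = 52·X
At X = 59: dY/dX = 3068, Y = 90506

Elasticity = 3068 · (59 / 90506) = 2

Interpretation: for a small percentage change in X, the percentage change in Y is approximately 2.00 times as large.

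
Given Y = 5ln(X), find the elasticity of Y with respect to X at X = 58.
Elasticity = 1/ln(58) ≈ 0.2463

Elasticity = (dY/dX) · (X/Y)

dY/dX = 5/X
At X = 58: dY/dX = 5/58, Y = 5·ln(58)

Elasticity = (5/58) · (58 / (5·ln(58))) = 1/ln(58) ≈ 0.2463

Interpretation: for a small percentage change in X, the percentage change in Y is approximately 0.25 times as large.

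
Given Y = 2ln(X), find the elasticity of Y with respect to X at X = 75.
Elasticity = 1/ln(75) ≈ 0.2316

Elasticity = (dY/dX) · (X/Y)

dY/dX = 2/X
At X = 75: dY/dX = 2/75, Y = 2·ln(75)

Elasticity = (2/75) · (75 / (2·ln(75))) = 1/ln(75) ≈ 0.2316

Interpretation: for a small percentage change in X, the percentage change in Y is approximately 0.23 times as large.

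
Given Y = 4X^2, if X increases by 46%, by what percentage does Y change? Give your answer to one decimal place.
113.2%

For Y = 4X^2:
If X → X(1 + 0.46)
Then Y → Y · (1 + 0.46)^2
     = Y · 2.1316

Percentage change = ((1 + 0.46)^2 − 1) × 100% ≈ 113.2%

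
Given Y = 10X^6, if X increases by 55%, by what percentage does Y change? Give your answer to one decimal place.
1286.7%

For Y = 10X^6:
If X → X(1 + 0.55)
Then Y → Y · (1 + 0.55)^6
     ≈ Y · 13.8672

Percentage change = ((1 + 0.55)^6 − 1) × 100% ≈ 1286.7%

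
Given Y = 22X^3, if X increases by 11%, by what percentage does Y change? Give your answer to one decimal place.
36.8%

For Y = 22X^3:
If X → X(1 + 0.11)
Then Y → Y · (1 + 0.11)^3
     ≈ Y · 1.3676

Percentage change = ((1 + 0.11)^3 − 1) × 100% ≈ 36.8%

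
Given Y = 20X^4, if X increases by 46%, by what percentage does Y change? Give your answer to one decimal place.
354.4%

For Y = 20X^4:
If X → X(1 + 0.46)
Then Y → Y · (1 + 0.46)^4
     ≈ Y · 4.5437

Percentage change = ((1 + 0.46)^4 − 1) × 100% ≈ 354.4%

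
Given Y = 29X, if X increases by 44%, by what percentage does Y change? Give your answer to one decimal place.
44.0%

For Y = 29X:
If X → X(1 + 0.44)
Then Y → Y · (1 + 0.44)^1
     = Y · 1.4400

Percentage change = ((1 + 0.44)^1 − 1) × 100% = 44.0%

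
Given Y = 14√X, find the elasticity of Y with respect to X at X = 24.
Elasticity = 1/2

Elasticity = (dY/dX) · (X/Y)

dY/dX = 7/√X
At X = 24: dY/dX = 7·√6/12, Y = 28·√6

Elasticity = (7·√6/12) · (24 / (28·√6)) = 1/2

Interpretation: for a small percentage change in X, the percentage change in Y is approximately 0.50 times as large.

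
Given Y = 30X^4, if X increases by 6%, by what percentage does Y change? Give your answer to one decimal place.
26.2%

For Y = 30X^4:
If X → X(1 + 0.06)
Then Y → Y · (1 + 0.06)^4
     ≈ Y · 1.2625

Percentage change = ((1 + 0.06)^4 − 1) × 100% ≈ 26.2%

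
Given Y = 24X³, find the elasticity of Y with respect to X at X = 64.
Elasticity = 3

Elasticity = (dY/dX) · (X/Y)

dY/dX = 72·X²
At X = 64: dY/dX = 294912, Y = 6291456

Elasticity = 294912 · (64 / 6291456) = 3

Interpretation: for a small percentage change in X, the percentage change in Y is approximately 3.00 times as large.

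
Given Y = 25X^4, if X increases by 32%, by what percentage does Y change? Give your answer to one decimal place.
203.6%

For Y = 25X^4:
If X → X(1 + 0.32)
Then Y → Y · (1 + 0.32)^4
     ≈ Y · 3.0360

Percentage change = ((1 + 0.32)^4 − 1) × 100% ≈ 203.6%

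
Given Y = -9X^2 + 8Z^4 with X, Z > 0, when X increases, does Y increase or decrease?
Y decreases

Taking the partial derivative:
∂Y/∂X = -18X

∂Y/∂X = -18X < 0 (assuming positive values)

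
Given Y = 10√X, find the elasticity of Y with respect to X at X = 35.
Elasticity = 1/2

Elasticity = (dY/dX) · (X/Y)

dY/dX = 5/√X
At X = 35: dY/dX = √35/7, Y = 10·√35

Elasticity = (√35/7) · (35 / (10·√35)) = 1/2

Interpretation: for a small percentage change in X, the percentage change in Y is approximately 0.50 times as large.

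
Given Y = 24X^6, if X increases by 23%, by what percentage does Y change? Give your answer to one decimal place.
246.3%

For Y = 24X^6:
If X → X(1 + 0.23)
Then Y → Y · (1 + 0.23)^6
     ≈ Y · 3.4628

Percentage change = ((1 + 0.23)^6 − 1) × 100% ≈ 246.3%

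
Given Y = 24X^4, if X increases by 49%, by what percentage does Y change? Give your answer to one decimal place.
392.9%

For Y = 24X^4:
If X → X(1 + 0.49)
Then Y → Y · (1 + 0.49)^4
     ≈ Y · 4.9288

Percentage change = ((1 + 0.49)^4 − 1) × 100% ≈ 392.9%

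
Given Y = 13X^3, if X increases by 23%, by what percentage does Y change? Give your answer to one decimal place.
86.1%

For Y = 13X^3:
If X → X(1 + 0.23)
Then Y → Y · (1 + 0.23)^3
     ≈ Y · 1.8609

Percentage change = ((1 + 0.23)^3 − 1) × 100% ≈ 86.1%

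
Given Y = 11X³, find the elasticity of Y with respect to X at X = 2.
Elasticity = 3

Elasticity = (dY/dX) · (X/Y)

dY/dX = 33·X²
At X = 2: dY/dX = 132, Y = 88

Elasticity = 132 · (2 / 88) = 3

Interpretation: for a small percentage change in X, the percentage change in Y is approximately 3.00 times as large.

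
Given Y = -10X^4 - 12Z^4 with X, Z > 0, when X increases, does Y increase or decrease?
Y decreases

Taking the partial derivative:
∂Y/∂X = -40X^3

∂Y/∂X = -40X^3 < 0 (assuming positive values)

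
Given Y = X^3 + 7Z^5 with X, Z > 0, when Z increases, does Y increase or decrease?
Y increases

Taking the partial derivative:
∂Y/∂Z = 35Z^4

∂Y/∂Z = 35Z^4 > 0 (assuming positive values)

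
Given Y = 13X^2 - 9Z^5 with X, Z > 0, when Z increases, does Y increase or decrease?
Y decreases

Taking the partial derivative:
∂Y/∂Z = -45Z^4

∂Y/∂Z = -45Z^4 < 0 (assuming positive values)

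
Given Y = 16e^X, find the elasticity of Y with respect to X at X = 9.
Elasticity = 9

Elasticity = (dY/dX) · (X/Y)

dY/dX = 16·e^X
At X = 9: dY/dX = 16·e^9, Y = 16·e^9

Elasticity = (16·e^9) · (9 / (16·e^9)) = 9

Interpretation: for a small percentage change in X, the percentage change in Y is approximately 9.00 times as large.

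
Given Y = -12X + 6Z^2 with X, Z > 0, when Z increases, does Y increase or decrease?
Y increases

Taking the partial derivative:
∂Y/∂Z = 12Z

∂Y/∂Z = 12Z > 0 (assuming positive values)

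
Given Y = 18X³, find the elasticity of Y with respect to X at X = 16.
Elasticity = 3

Elasticity = (dY/dX) · (X/Y)

dY/dX = 54·X²
At X = 16: dY/dX = 13824, Y = 73728

Elasticity = 13824 · (16 / 73728) = 3

Interpretation: for a small percentage change in X, the percentage change in Y is approximately 3.00 times as large.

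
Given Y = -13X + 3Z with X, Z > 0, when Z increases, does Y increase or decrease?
Y increases

Taking the partial derivative:
∂Y/∂Z = 3

∂Y/∂Z = 3 > 0 (assuming positive values)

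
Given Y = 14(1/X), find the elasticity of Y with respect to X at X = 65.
Elasticity = -1

Elasticity = (dY/dX) · (X/Y)

dY/dX = -14/X²
At X = 65: dY/dX = -14/4225, Y = 14/65

Elasticity = (-14/4225) · (65 / (14/65)) = -1

Interpretation: for a small percentage change in X, the percentage change in Y is approximately -1.00 times as large.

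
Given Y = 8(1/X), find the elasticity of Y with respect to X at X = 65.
Elasticity = -1

Elasticity = (dY/dX) · (X/Y)

dY/dX = -8/X²
At X = 65: dY/dX = -8/4225, Y = 8/65

Elasticity = (-8/4225) · (65 / (8/65)) = -1

Interpretation: for a small percentage change in X, the percentage change in Y is approximately -1.00 times as large.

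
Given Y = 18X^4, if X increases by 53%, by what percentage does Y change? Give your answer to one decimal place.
448.0%

For Y = 18X^4:
If X → X(1 + 0.53)
Then Y → Y · (1 + 0.53)^4
     ≈ Y · 5.4798

Percentage change = ((1 + 0.53)^4 − 1) × 100% ≈ 448.0%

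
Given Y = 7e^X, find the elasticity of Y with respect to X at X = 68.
Elasticity = 68

Elasticity = (dY/dX) · (X/Y)

dY/dX = 7·e^X
At X = 68: dY/dX = 7·e^68, Y = 7·e^68

Elasticity = (7·e^68) · (68 / (7·e^68)) = 68

Interpretation: for a small percentage change in X, the percentage change in Y is approximately 68.00 times as large.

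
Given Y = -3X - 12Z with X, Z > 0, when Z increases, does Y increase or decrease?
Y decreases

Taking the partial derivative:
∂Y/∂Z = -12

∂Y/∂Z = -12 < 0 (assuming positive values)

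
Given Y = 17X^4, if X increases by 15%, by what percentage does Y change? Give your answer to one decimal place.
74.9%

For Y = 17X^4:
If X → X(1 + 0.15)
Then Y → Y · (1 + 0.15)^4
     ≈ Y · 1.7490

Percentage change = ((1 + 0.15)^4 − 1) × 100% ≈ 74.9%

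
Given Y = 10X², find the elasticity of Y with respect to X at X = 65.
Elasticity = 2

Elasticity = (dY/dX) · (X/Y)

dY/dX = 20·X
At X = 65: dY/dX = 1300, Y = 42250

Elasticity = 1300 · (65 / 42250) = 2

Interpretation: for a small percentage change in X, the percentage change in Y is approximately 2.00 times as large.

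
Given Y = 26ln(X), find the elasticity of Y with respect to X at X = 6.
Elasticity = 1/ln(6) ≈ 0.5581

Elasticity = (dY/dX) · (X/Y)

dY/dX = 26/X
At X = 6: dY/dX = 13/3, Y = 26·ln(6)

Elasticity = (13/3) · (6 / (26·ln(6))) = 1/ln(6) ≈ 0.5581

Interpretation: for a small percentage change in X, the percentage change in Y is approximately 0.56 times as large.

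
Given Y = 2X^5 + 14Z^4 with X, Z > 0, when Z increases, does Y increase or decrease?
Y increases

Taking the partial derivative:
∂Y/∂Z = 56Z^3

∂Y/∂Z = 56Z^3 > 0 (assuming positive values)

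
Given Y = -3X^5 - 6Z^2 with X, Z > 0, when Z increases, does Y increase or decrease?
Y decreases

Taking the partial derivative:
∂Y/∂Z = -12Z

∂Y/∂Z = -12Z < 0 (assuming positive values)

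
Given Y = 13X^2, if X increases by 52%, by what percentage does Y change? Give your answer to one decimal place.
131.0%

For Y = 13X^2:
If X → X(1 + 0.52)
Then Y → Y · (1 + 0.52)^2
     = Y · 2.3104

Percentage change = ((1 + 0.52)^2 − 1) × 100% ≈ 131.0%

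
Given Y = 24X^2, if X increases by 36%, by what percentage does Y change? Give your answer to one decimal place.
85.0%

For Y = 24X^2:
If X → X(1 + 0.36)
Then Y → Y · (1 + 0.36)^2
     = Y · 1.8496

Percentage change = ((1 + 0.36)^2 − 1) × 100% ≈ 85.0%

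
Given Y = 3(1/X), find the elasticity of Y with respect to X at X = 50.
Elasticity = -1

Elasticity = (dY/dX) · (X/Y)

dY/dX = -3/X²
At X = 50: dY/dX = -3/2500, Y = 3/50

Elasticity = (-3/2500) · (50 / (3/50)) = -1

Interpretation: for a small percentage change in X, the percentage change in Y is approximately -1.00 times as large.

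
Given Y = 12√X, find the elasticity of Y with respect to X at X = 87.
Elasticity = 1/2

Elasticity = (dY/dX) · (X/Y)

dY/dX = 6/√X
At X = 87: dY/dX = 2·√87/29, Y = 12·√87

Elasticity = (2·√87/29) · (87 / (12·√87)) = 1/2

Interpretation: for a small percentage change in X, the percentage change in Y is approximately 0.50 times as large.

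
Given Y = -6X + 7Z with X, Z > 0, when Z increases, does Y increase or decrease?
Y increases

Taking the partial derivative:
∂Y/∂Z = 7

∂Y/∂Z = 7 > 0 (assuming positive values)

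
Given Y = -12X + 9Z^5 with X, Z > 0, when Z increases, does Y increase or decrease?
Y increases

Taking the partial derivative:
∂Y/∂Z = 45Z^4

∂Y/∂Z = 45Z^4 > 0 (assuming positive values)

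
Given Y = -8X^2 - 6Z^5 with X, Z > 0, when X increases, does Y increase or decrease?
Y decreases

Taking the partial derivative:
∂Y/∂X = -16X

∂Y/∂X = -16X < 0 (assuming positive values)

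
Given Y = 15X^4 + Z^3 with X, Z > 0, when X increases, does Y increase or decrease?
Y increases

Taking the partial derivative:
∂Y/∂X = 60X^3

∂Y/∂X = 60X^3 > 0 (assuming positive values)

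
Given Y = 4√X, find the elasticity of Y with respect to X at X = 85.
Elasticity = 1/2

Elasticity = (dY/dX) · (X/Y)

dY/dX = 2/√X
At X = 85: dY/dX = 2·√85/85, Y = 4·√85

Elasticity = (2·√85/85) · (85 / (4·√85)) = 1/2

Interpretation: for a small percentage change in X, the percentage change in Y is approximately 0.50 times as large.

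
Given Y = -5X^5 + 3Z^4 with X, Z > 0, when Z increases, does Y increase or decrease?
Y increases

Taking the partial derivative:
∂Y/∂Z = 12Z^3

∂Y/∂Z = 12Z^3 > 0 (assuming positive values)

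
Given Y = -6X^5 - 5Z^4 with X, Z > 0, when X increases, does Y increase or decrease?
Y decreases

Taking the partial derivative:
∂Y/∂X = -30X^4

∂Y/∂X = -30X^4 < 0 (assuming positive values)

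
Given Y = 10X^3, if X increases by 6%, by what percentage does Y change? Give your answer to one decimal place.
19.1%

For Y = 10X^3:
If X → X(1 + 0.06)
Then Y → Y · (1 + 0.06)^3
     ≈ Y · 1.1910

Percentage change = ((1 + 0.06)^3 − 1) × 100% ≈ 19.1%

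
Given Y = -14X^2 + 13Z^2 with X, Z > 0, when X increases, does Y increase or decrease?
Y decreases

Taking the partial derivative:
∂Y/∂X = -28X

∂Y/∂X = -28X < 0 (assuming positive values)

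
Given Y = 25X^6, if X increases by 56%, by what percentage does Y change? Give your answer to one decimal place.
1341.3%

For Y = 25X^6:
If X → X(1 + 0.56)
Then Y → Y · (1 + 0.56)^6
     ≈ Y · 14.4128

Percentage change = ((1 + 0.56)^6 − 1) × 100% ≈ 1341.3%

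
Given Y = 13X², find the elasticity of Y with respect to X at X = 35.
Elasticity = 2

Elasticity = (dY/dX) · (X/Y)

dY/dX = 26·X
At X = 35: dY/dX = 910, Y = 15925

Elasticity = 910 · (35 / 15925) = 2

Interpretation: for a small percentage change in X, the percentage change in Y is approximately 2.00 times as large.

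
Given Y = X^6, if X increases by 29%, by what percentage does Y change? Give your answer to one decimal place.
360.8%

For Y = X^6:
If X → X(1 + 0.29)
Then Y → Y · (1 + 0.29)^6
     ≈ Y · 4.6083

Percentage change = ((1 + 0.29)^6 − 1) × 100% ≈ 360.8%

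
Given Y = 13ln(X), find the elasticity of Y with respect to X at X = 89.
Elasticity = 1/ln(89) ≈ 0.2228

Elasticity = (dY/dX) · (X/Y)

dY/dX = 13/X
At X = 89: dY/dX = 13/89, Y = 13·ln(89)

Elasticity = (13/89) · (89 / (13·ln(89))) = 1/ln(89) ≈ 0.2228

Interpretation: for a small percentage change in X, the percentage change in Y is approximately 0.22 times as large.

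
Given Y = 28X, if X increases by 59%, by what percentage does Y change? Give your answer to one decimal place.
59.0%

For Y = 28X:
If X → X(1 + 0.59)
Then Y → Y · (1 + 0.59)^1
     = Y · 1.5900

Percentage change = ((1 + 0.59)^1 − 1) × 100% = 59.0%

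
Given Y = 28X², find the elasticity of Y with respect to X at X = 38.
Elasticity = 2

Elasticity = (dY/dX) · (X/Y)

dY/dX = 56·X
At X = 38: dY/dX = 2128, Y = 40432

Elasticity = 2128 · (38 / 40432) = 2

Interpretation: for a small percentage change in X, the percentage change in Y is approximately 2.00 times as large.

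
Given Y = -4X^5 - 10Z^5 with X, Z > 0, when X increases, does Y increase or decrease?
Y decreases

Taking the partial derivative:
∂Y/∂X = -20X^4

∂Y/∂X = -20X^4 < 0 (assuming positive values)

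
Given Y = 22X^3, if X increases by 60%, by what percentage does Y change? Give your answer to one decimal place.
309.6%

For Y = 22X^3:
If X → X(1 + 0.6)
Then Y → Y · (1 + 0.6)^3
     = Y · 4.0960

Percentage change = ((1 + 0.6)^3 − 1) × 100% = 309.6%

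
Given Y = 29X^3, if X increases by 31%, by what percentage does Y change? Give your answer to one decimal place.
124.8%

For Y = 29X^3:
If X → X(1 + 0.31)
Then Y → Y · (1 + 0.31)^3
     ≈ Y · 2.2481

Percentage change = ((1 + 0.31)^3 − 1) × 100% ≈ 124.8%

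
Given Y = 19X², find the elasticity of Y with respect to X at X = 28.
Elasticity = 2

Elasticity = (dY/dX) · (X/Y)

dY/dX = 38·X
At X = 28: dY/dX = 1064, Y = 14896

Elasticity = 1064 · (28 / 14896) = 2

Interpretation: for a small percentage change in X, the percentage change in Y is approximately 2.00 times as large.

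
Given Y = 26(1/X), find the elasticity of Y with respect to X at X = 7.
Elasticity = -1

Elasticity = (dY/dX) · (X/Y)

dY/dX = -26/X²
At X = 7: dY/dX = -26/49, Y = 26/7

Elasticity = (-26/49) · (7 / (26/7)) = -1

Interpretation: for a small percentage change in X, the percentage change in Y is approximately -1.00 times as large.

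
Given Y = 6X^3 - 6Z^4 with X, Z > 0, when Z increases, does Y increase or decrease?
Y decreases

Taking the partial derivative:
∂Y/∂Z = -24Z^3

∂Y/∂Z = -24Z^3 < 0 (assuming positive values)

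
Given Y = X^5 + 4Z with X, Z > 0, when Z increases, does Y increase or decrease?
Y increases

Taking the partial derivative:
∂Y/∂Z = 4

∂Y/∂Z = 4 > 0 (assuming positive values)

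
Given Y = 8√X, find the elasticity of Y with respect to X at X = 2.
Elasticity = 1/2

Elasticity = (dY/dX) · (X/Y)

dY/dX = 4/√X
At X = 2: dY/dX = 2·√2, Y = 8·√2

Elasticity = (2·√2) · (2 / (8·√2)) = 1/2

Interpretation: for a small percentage change in X, the percentage change in Y is approximately 0.50 times as large.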